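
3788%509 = 225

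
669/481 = 1+188/481=1.39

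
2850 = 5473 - 2623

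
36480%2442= 2292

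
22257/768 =7419/256= 28.98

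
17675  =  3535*5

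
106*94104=9975024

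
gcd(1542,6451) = 1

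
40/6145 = 8/1229= 0.01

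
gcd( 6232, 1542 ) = 2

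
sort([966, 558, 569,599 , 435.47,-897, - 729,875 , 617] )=[-897,-729, 435.47, 558, 569,599,617,875, 966] 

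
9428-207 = 9221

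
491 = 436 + 55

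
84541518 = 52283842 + 32257676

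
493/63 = 493/63 = 7.83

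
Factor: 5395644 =2^2 * 3^2 * 67^1*2237^1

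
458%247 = 211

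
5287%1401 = 1084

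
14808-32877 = -18069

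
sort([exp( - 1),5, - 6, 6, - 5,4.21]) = [ - 6, - 5, exp( - 1), 4.21,5,6 ] 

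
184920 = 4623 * 40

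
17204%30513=17204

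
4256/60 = 1064/15 =70.93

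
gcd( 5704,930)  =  62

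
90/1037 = 90/1037 =0.09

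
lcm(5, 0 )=0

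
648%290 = 68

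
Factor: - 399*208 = -2^4*3^1 *7^1*13^1* 19^1 = - 82992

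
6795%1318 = 205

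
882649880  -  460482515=422167365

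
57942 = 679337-621395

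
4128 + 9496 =13624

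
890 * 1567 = 1394630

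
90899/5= 18179 + 4/5  =  18179.80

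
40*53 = 2120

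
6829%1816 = 1381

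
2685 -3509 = - 824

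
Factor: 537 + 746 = 1283^1 = 1283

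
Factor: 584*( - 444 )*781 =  - 2^5*3^1 * 11^1*37^1*71^1 * 73^1  =  - 202510176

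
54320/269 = 54320/269 = 201.93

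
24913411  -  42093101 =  - 17179690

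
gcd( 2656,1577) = 83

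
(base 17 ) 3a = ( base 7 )115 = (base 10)61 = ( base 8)75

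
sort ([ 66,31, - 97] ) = [-97, 31, 66]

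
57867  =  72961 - 15094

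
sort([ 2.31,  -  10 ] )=[ -10,2.31 ] 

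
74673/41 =1821 + 12/41 = 1821.29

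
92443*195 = 18026385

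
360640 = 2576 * 140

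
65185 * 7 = 456295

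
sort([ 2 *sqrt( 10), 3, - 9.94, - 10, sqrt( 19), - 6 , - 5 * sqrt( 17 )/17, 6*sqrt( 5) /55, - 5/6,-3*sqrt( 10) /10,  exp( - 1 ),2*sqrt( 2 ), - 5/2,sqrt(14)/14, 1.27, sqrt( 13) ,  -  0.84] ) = [ - 10, - 9.94, - 6, - 5/2, - 5*sqrt(17) /17, - 3*sqrt( 10) /10, - 0.84, -5/6,6*sqrt(5) /55,sqrt (14)/14,exp( - 1),  1.27,2*sqrt(2),3 , sqrt(13), sqrt ( 19 ),2*sqrt(10)] 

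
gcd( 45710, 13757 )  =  1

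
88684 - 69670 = 19014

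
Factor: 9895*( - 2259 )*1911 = -3^3*5^1*7^2*13^1*251^1*1979^1 = -42716210355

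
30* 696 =20880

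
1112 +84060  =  85172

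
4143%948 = 351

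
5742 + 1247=6989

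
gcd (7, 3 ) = 1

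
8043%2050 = 1893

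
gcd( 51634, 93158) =2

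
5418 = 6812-1394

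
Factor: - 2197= - 13^3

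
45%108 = 45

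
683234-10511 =672723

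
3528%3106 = 422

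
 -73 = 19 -92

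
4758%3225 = 1533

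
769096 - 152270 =616826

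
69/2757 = 23/919 = 0.03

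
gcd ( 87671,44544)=1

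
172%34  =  2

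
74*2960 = 219040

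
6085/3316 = 1 + 2769/3316 =1.84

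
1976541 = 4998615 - 3022074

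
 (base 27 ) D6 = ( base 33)AR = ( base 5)2412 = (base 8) 545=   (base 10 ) 357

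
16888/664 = 2111/83  =  25.43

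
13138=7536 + 5602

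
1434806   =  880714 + 554092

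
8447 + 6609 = 15056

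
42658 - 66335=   -  23677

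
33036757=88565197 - 55528440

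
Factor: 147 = 3^1*7^2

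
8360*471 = 3937560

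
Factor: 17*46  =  782= 2^1*17^1*23^1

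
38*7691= 292258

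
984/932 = 246/233 = 1.06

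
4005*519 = 2078595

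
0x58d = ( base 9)1848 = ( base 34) 17r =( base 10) 1421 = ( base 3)1221122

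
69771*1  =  69771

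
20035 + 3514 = 23549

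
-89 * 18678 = -1662342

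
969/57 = 17 = 17.00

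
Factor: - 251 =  - 251^1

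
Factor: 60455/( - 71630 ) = -12091/14326 = -2^ (-1 )*13^(-1)*19^( - 1)*29^( - 1)* 107^1*113^1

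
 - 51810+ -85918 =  - 137728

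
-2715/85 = -543/17 = - 31.94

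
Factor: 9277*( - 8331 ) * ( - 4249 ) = 328391133063 = 3^1 * 7^1*607^1*2777^1*9277^1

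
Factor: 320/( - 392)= -2^3*5^1*7^( - 2 )=- 40/49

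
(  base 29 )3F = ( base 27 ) 3L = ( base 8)146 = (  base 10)102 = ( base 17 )60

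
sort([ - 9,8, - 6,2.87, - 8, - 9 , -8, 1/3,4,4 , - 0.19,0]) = [ - 9, - 9, - 8, - 8, - 6,- 0.19,0,1/3, 2.87 , 4,  4, 8] 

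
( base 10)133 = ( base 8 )205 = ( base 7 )250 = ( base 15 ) 8D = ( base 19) 70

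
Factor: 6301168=2^4*359^1*1097^1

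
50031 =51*981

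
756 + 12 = 768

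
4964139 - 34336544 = -29372405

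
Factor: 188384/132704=7^1*11^(-1 )*13^( - 1 )*29^1 = 203/143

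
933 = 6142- 5209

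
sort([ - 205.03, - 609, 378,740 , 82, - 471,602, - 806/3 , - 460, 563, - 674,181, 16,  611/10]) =[ - 674, - 609, - 471, - 460, - 806/3 , - 205.03, 16,611/10,  82, 181, 378, 563, 602, 740 ] 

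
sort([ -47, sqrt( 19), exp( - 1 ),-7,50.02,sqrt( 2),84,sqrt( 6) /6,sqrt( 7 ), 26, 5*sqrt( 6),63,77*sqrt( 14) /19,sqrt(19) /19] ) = [ - 47, - 7,sqrt(19)/19,exp( - 1) , sqrt(6)/6,sqrt(2),sqrt (7),sqrt( 19), 5*sqrt(6), 77*sqrt (14 ) /19, 26, 50.02,63,84 ]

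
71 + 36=107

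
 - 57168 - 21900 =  - 79068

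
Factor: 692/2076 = 1/3= 3^( - 1 )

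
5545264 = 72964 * 76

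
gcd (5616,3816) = 72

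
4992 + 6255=11247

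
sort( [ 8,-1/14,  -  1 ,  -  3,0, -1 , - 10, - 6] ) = [ - 10, - 6, - 3,-1, - 1, - 1/14 , 0, 8 ]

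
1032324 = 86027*12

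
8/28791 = 8/28791 = 0.00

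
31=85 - 54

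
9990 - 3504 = 6486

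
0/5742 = 0 = 0.00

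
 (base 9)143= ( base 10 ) 120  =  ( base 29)44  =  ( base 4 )1320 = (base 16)78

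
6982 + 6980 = 13962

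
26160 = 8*3270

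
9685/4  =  9685/4 = 2421.25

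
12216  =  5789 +6427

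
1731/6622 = 1731/6622 = 0.26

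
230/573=230/573 = 0.40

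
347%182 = 165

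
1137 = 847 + 290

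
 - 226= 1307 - 1533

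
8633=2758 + 5875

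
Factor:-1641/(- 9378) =2^( - 1 )*3^(  -  1)*521^( - 1)*547^1 = 547/3126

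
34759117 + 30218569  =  64977686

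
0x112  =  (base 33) 8a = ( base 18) F4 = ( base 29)9D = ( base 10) 274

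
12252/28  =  437 + 4/7= 437.57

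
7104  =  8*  888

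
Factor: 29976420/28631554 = 14988210/14315777 = 2^1* 3^1 * 5^1*7^( - 1)*47^ (- 1) * 53^( - 1) * 821^( - 1) * 499607^1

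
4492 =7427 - 2935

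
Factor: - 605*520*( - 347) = 109166200=2^3*5^2*11^2 * 13^1 * 347^1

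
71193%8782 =937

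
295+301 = 596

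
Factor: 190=2^1*5^1*19^1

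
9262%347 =240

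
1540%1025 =515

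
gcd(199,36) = 1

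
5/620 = 1/124 = 0.01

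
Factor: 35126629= 35126629^1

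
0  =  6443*0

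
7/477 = 7/477 =0.01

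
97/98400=97/98400  =  0.00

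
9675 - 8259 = 1416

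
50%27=23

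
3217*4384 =14103328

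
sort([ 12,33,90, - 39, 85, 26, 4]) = [ - 39,  4, 12,26,33, 85, 90 ] 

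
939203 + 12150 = 951353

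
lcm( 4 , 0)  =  0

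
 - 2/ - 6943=2/6943=0.00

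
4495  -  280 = 4215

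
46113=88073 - 41960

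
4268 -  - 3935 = 8203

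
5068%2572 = 2496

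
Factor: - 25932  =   - 2^2*3^1*2161^1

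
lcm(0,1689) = 0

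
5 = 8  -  3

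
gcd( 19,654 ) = 1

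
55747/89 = 55747/89 = 626.37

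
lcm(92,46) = 92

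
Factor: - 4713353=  - 1381^1 * 3413^1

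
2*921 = 1842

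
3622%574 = 178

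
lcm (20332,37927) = 1972204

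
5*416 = 2080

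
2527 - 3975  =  -1448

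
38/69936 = 19/34968 = 0.00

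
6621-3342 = 3279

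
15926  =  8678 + 7248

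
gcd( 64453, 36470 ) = 1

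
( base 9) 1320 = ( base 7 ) 2613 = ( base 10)990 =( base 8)1736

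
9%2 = 1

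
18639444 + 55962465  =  74601909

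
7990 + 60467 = 68457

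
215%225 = 215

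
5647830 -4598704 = 1049126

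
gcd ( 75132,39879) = 9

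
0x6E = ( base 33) 3B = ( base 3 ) 11002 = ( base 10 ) 110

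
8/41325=8/41325 = 0.00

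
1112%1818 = 1112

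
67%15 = 7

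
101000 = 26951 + 74049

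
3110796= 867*3588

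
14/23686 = 7/11843 = 0.00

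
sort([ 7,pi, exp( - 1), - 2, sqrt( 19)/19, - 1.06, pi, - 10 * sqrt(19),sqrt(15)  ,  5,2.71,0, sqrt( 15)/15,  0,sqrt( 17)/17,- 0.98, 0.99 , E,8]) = [-10  *  sqrt( 19),  -  2, - 1.06,-0.98,0,0, sqrt(19)/19 , sqrt(17)/17,sqrt(15)/15,exp( - 1 ), 0.99,2.71, E,pi,pi , sqrt( 15), 5,7,8] 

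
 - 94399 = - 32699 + -61700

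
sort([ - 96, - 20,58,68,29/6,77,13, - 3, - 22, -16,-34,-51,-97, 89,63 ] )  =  [  -  97, - 96,-51, - 34, - 22,-20, - 16,-3 , 29/6, 13,58,63,68, 77,89 ]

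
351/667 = 351/667 = 0.53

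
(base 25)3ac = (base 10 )2137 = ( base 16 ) 859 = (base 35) 1Q2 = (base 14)AC9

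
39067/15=2604 + 7/15 = 2604.47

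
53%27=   26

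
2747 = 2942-195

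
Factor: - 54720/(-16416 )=2^1*3^( - 1) * 5^1= 10/3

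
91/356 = 91/356 = 0.26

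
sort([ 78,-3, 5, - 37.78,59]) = [ - 37.78,-3,  5,59 , 78]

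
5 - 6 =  - 1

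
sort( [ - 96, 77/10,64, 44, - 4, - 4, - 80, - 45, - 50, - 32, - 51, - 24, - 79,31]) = [ - 96,- 80,-79, - 51, - 50, - 45,-32, - 24,- 4, - 4,  77/10, 31, 44, 64 ] 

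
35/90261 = 35/90261=0.00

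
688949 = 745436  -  56487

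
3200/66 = 48 + 16/33 = 48.48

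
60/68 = 15/17 =0.88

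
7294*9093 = 66324342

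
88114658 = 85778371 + 2336287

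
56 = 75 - 19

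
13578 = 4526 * 3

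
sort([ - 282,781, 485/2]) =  [-282,485/2, 781] 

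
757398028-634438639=122959389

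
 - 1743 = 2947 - 4690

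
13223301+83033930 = 96257231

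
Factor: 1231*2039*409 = 1026593681 = 409^1*1231^1*2039^1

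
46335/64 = 46335/64 = 723.98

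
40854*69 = 2818926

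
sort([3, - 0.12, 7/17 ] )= [ - 0.12,7/17,3]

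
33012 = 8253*4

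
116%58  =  0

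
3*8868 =26604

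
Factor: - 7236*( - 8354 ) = 2^3*3^3*67^1*4177^1 = 60449544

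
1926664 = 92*20942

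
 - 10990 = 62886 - 73876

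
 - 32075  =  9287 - 41362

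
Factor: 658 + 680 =2^1*3^1*223^1 = 1338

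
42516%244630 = 42516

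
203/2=203/2 = 101.50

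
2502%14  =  10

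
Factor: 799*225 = 179775 = 3^2*5^2*17^1*47^1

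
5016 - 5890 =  - 874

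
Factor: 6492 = 2^2*3^1*541^1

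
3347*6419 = 21484393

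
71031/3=23677= 23677.00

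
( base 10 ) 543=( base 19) 19b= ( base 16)21F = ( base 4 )20133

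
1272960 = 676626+596334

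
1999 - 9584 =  - 7585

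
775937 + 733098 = 1509035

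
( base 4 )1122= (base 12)76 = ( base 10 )90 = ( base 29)33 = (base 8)132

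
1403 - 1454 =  - 51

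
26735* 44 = 1176340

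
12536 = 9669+2867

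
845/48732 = 845/48732 = 0.02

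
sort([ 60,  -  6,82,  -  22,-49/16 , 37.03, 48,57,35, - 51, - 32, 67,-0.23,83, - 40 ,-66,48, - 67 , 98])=[-67, - 66,  -  51, - 40,-32, - 22 , - 6 , - 49/16, - 0.23,35,37.03 , 48,48, 57,60,67,82, 83, 98]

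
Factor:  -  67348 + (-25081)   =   - 17^1*5437^1=-92429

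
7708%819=337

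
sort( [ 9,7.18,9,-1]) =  [ - 1, 7.18, 9,9] 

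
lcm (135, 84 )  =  3780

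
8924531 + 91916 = 9016447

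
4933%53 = 4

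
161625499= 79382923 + 82242576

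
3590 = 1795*2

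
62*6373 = 395126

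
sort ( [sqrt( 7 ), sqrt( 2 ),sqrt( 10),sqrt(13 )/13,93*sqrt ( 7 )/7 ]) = [sqrt(13)/13, sqrt( 2 ),sqrt(7), sqrt( 10 ),93*sqrt( 7)/7] 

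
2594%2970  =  2594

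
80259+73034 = 153293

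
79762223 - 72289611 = 7472612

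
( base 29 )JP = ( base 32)I0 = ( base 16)240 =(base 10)576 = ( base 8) 1100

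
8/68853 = 8/68853 =0.00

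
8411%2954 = 2503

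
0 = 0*69564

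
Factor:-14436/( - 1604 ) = 3^2 = 9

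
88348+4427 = 92775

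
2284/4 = 571 = 571.00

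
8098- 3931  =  4167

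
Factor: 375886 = 2^1 * 7^1 * 26849^1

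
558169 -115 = 558054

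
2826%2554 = 272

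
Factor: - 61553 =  - 61553^1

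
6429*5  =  32145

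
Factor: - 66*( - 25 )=2^1 * 3^1 * 5^2 * 11^1 = 1650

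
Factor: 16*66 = 1056 = 2^5*3^1 *11^1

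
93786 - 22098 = 71688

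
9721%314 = 301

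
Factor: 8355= 3^1*5^1  *  557^1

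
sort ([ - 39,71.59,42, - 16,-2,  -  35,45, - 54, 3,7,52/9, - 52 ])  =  [ - 54 ,- 52 ,-39, - 35, - 16,- 2, 3, 52/9,7,42,45, 71.59 ]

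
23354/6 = 11677/3 = 3892.33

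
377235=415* 909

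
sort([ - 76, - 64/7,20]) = [ - 76,-64/7,  20]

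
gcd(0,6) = 6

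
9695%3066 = 497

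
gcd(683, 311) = 1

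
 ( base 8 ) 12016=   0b1010000001110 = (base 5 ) 131014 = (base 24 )8LM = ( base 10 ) 5134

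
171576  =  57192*3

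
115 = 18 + 97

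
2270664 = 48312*47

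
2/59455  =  2/59455 = 0.00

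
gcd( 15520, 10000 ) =80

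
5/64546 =5/64546 = 0.00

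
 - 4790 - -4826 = 36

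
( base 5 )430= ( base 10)115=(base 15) 7A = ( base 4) 1303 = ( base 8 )163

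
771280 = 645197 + 126083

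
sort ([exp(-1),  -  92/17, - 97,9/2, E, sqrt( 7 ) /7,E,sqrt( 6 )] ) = [ - 97, - 92/17,exp( - 1 ),sqrt (7 ) /7 , sqrt(6),E,  E,9/2] 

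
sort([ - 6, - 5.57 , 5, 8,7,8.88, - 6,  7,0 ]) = [  -  6, - 6, - 5.57, 0, 5,7,7,  8, 8.88]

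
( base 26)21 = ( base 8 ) 65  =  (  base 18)2H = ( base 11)49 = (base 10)53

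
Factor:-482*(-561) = 270402  =  2^1*3^1*11^1 * 17^1*241^1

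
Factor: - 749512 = - 2^3 * 19^1*4931^1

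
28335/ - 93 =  - 9445/31 = - 304.68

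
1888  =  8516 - 6628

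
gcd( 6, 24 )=6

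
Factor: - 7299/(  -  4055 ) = 3^2*5^(  -  1) = 9/5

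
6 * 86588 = 519528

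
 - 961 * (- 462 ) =443982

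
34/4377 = 34/4377  =  0.01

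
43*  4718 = 202874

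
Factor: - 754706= - 2^1*377353^1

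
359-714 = -355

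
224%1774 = 224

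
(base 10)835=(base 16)343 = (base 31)QT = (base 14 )439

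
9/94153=9/94153= 0.00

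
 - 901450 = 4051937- 4953387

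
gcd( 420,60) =60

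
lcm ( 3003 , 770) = 30030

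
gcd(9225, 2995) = 5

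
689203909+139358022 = 828561931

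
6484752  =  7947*816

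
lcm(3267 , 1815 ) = 16335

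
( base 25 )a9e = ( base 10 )6489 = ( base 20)g49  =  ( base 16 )1959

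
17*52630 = 894710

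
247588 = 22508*11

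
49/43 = 49/43 = 1.14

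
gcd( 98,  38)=2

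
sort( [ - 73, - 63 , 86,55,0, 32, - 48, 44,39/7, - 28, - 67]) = [-73,-67, - 63, - 48, - 28,0, 39/7, 32,44, 55,86]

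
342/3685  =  342/3685=0.09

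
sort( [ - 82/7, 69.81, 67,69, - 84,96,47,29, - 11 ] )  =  [ - 84,-82/7, - 11,29, 47,67,69,69.81, 96 ] 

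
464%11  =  2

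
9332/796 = 2333/199 = 11.72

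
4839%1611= 6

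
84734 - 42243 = 42491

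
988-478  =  510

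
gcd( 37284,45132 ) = 12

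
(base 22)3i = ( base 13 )66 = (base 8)124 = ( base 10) 84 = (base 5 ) 314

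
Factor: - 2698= - 2^1*19^1*71^1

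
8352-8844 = -492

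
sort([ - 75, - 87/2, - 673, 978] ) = [-673, - 75,-87/2 , 978]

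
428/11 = 428/11 = 38.91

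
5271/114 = 46 + 9/38 =46.24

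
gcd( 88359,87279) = 3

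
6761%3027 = 707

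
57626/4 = 14406+1/2  =  14406.50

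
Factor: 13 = 13^1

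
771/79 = 771/79 = 9.76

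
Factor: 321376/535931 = 352/587 = 2^5*11^1*587^(-1 ) 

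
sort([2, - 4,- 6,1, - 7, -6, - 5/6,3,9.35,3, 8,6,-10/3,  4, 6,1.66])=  [ -7, - 6,-6,-4, - 10/3,-5/6,1,  1.66,2,  3, 3, 4,  6,  6, 8,  9.35]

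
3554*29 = 103066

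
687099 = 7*98157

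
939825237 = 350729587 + 589095650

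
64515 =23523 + 40992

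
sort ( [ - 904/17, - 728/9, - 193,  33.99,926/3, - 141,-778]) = [ - 778, - 193, - 141,  -  728/9, - 904/17,  33.99, 926/3]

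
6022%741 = 94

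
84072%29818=24436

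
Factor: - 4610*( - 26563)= 122455430 = 2^1*5^1*101^1*263^1*461^1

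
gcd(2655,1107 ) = 9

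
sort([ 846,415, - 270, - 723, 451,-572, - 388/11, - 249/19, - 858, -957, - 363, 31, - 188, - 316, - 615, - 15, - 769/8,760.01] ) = [ - 957,  -  858,-723, - 615, - 572, - 363, - 316, - 270, - 188, - 769/8, - 388/11 , - 15, - 249/19,31,415, 451, 760.01,846]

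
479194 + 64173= 543367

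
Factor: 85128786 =2^1*3^3*37^1*137^1*311^1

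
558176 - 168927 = 389249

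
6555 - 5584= 971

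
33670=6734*5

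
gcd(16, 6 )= 2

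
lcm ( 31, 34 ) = 1054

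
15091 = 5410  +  9681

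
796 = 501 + 295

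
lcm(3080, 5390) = 21560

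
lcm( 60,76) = 1140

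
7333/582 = 12+349/582 = 12.60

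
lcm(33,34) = 1122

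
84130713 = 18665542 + 65465171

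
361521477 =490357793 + -128836316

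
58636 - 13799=44837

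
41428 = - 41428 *(- 1 )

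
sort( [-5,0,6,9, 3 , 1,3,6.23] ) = [-5,0,1,3, 3,6,6.23, 9] 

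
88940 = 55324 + 33616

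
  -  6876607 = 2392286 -9268893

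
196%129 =67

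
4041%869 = 565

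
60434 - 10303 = 50131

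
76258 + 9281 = 85539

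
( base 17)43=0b1000111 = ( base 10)71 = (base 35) 21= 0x47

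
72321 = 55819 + 16502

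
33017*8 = 264136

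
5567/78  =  71 + 29/78  =  71.37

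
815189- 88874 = 726315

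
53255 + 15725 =68980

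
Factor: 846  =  2^1 *3^2* 47^1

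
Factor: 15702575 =5^2*7^1*53^1*1693^1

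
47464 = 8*5933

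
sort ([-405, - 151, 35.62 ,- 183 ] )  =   [ - 405, - 183,- 151 , 35.62]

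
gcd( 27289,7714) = 29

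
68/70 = 34/35 = 0.97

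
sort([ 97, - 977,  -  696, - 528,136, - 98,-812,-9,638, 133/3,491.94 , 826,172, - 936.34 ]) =[- 977, - 936.34,-812, - 696, - 528, - 98 , - 9,  133/3, 97,136 , 172,491.94 , 638,826 ]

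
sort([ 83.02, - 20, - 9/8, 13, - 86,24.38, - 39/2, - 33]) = [ - 86, - 33, - 20, - 39/2, - 9/8, 13, 24.38, 83.02] 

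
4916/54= 91+ 1/27 = 91.04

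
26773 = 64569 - 37796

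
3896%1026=818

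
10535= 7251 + 3284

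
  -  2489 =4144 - 6633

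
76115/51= 76115/51 = 1492.45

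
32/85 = 32/85 = 0.38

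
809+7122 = 7931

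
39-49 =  - 10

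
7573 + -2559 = 5014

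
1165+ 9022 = 10187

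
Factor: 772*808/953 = 2^5*101^1*193^1*953^( - 1)= 623776/953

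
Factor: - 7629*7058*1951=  - 2^1*3^1 * 1951^1* 2543^1*3529^1 =-105052535382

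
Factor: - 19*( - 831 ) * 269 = 4247241= 3^1*19^1*269^1*277^1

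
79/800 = 79/800  =  0.10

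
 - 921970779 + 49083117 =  -872887662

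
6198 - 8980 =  - 2782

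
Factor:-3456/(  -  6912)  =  1/2=2^(-1 )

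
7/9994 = 7/9994 = 0.00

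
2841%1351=139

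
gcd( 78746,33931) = 1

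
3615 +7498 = 11113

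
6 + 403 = 409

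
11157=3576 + 7581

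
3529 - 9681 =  - 6152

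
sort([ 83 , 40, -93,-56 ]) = [ - 93, - 56,40, 83 ]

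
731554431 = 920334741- 188780310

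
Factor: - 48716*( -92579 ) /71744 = 2^( -4 )*43^1*59^(-1 )*641^1*2153^1 = 59343139/944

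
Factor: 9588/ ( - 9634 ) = -2^1*3^1*17^1*47^1*4817^ (  -  1) = - 4794/4817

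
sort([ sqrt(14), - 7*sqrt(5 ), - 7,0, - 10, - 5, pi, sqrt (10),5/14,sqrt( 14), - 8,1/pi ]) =[ - 7*sqrt(5),  -  10,-8,-7,-5, 0,1/pi, 5/14,pi,sqrt(10),sqrt(14 ) , sqrt(14) ] 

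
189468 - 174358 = 15110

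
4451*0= 0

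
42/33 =1 + 3/11 = 1.27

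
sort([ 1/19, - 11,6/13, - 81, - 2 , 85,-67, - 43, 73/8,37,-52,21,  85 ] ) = [ - 81,-67, - 52, - 43, - 11, - 2,1/19, 6/13,73/8,21, 37,85, 85]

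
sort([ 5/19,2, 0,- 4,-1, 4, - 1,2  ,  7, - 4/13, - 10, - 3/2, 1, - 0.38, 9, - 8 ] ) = [ - 10,-8, - 4, - 3/2, -1,-1, - 0.38, - 4/13,  0, 5/19, 1,2, 2, 4 , 7,9] 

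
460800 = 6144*75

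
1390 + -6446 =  - 5056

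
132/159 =44/53 = 0.83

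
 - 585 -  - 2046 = 1461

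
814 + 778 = 1592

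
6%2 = 0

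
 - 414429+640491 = 226062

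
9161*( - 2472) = -22645992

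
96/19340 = 24/4835 = 0.00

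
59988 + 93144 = 153132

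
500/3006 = 250/1503 = 0.17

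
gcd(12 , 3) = 3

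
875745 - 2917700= - 2041955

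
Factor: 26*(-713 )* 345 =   -  2^1*3^1*5^1*13^1 * 23^2*31^1 = - 6395610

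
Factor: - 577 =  - 577^1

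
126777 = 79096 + 47681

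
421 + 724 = 1145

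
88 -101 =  - 13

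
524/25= 20+24/25 = 20.96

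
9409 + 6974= 16383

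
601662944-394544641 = 207118303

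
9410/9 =1045 +5/9 = 1045.56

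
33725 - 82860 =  - 49135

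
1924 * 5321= 10237604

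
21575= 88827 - 67252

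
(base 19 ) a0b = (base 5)103441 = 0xe25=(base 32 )3H5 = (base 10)3621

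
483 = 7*69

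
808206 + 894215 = 1702421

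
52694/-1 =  - 52694/1 = - 52694.00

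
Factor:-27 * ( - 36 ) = 972 = 2^2*3^5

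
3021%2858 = 163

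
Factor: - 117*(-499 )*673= 39291759 = 3^2 *13^1*499^1*673^1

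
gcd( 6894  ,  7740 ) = 18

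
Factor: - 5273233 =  - 7^2*23^1*4679^1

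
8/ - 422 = - 1  +  207/211 = - 0.02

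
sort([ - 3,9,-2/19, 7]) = [  -  3, - 2/19,  7,  9 ] 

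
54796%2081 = 690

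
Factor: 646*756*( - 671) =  - 327700296  =  - 2^3 * 3^3*7^1*11^1*17^1*19^1*61^1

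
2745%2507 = 238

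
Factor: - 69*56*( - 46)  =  177744 = 2^4*3^1*7^1*23^2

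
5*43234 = 216170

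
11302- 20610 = - 9308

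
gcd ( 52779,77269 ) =1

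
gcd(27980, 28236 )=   4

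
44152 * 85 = 3752920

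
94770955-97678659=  - 2907704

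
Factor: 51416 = 2^3*6427^1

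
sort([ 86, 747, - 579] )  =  [ - 579,86,747] 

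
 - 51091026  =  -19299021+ - 31792005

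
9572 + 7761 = 17333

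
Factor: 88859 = 17^1*5227^1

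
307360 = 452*680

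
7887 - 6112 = 1775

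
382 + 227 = 609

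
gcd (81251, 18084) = 1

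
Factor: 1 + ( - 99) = - 98=- 2^1 *7^2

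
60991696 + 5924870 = 66916566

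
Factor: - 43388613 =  - 3^2*251^1*19207^1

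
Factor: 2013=3^1*11^1*61^1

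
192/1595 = 192/1595=0.12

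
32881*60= 1972860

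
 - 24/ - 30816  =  1/1284 = 0.00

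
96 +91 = 187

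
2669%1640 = 1029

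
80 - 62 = 18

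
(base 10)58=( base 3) 2011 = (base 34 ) 1O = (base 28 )22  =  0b111010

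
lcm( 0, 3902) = 0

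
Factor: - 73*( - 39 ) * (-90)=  - 2^1*3^3*5^1*13^1*73^1 = - 256230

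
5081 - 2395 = 2686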